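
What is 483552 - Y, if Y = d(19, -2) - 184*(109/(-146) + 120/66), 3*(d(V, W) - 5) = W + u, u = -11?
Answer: 1165350158/2409 ≈ 4.8375e+5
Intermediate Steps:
d(V, W) = 4/3 + W/3 (d(V, W) = 5 + (W - 11)/3 = 5 + (-11 + W)/3 = 5 + (-11/3 + W/3) = 4/3 + W/3)
Y = -473390/2409 (Y = (4/3 + (⅓)*(-2)) - 184*(109/(-146) + 120/66) = (4/3 - ⅔) - 184*(109*(-1/146) + 120*(1/66)) = ⅔ - 184*(-109/146 + 20/11) = ⅔ - 184*1721/1606 = ⅔ - 158332/803 = -473390/2409 ≈ -196.51)
483552 - Y = 483552 - 1*(-473390/2409) = 483552 + 473390/2409 = 1165350158/2409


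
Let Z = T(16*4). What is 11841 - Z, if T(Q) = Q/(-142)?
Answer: 840743/71 ≈ 11841.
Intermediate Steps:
T(Q) = -Q/142 (T(Q) = Q*(-1/142) = -Q/142)
Z = -32/71 (Z = -8*4/71 = -1/142*64 = -32/71 ≈ -0.45070)
11841 - Z = 11841 - 1*(-32/71) = 11841 + 32/71 = 840743/71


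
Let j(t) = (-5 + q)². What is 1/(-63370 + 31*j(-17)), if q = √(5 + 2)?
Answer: -31189/1945171092 + 155*√7/1945171092 ≈ -1.5823e-5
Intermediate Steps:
q = √7 ≈ 2.6458
j(t) = (-5 + √7)²
1/(-63370 + 31*j(-17)) = 1/(-63370 + 31*(5 - √7)²)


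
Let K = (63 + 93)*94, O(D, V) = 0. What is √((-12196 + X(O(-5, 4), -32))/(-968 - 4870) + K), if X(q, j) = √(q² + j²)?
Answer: √124963259862/2919 ≈ 121.10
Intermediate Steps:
X(q, j) = √(j² + q²)
K = 14664 (K = 156*94 = 14664)
√((-12196 + X(O(-5, 4), -32))/(-968 - 4870) + K) = √((-12196 + √((-32)² + 0²))/(-968 - 4870) + 14664) = √((-12196 + √(1024 + 0))/(-5838) + 14664) = √((-12196 + √1024)*(-1/5838) + 14664) = √((-12196 + 32)*(-1/5838) + 14664) = √(-12164*(-1/5838) + 14664) = √(6082/2919 + 14664) = √(42810298/2919) = √124963259862/2919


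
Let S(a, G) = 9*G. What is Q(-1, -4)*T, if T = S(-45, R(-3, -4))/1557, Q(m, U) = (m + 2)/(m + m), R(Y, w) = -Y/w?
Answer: 3/1384 ≈ 0.0021676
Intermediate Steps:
R(Y, w) = -Y/w
Q(m, U) = (2 + m)/(2*m) (Q(m, U) = (2 + m)/((2*m)) = (2 + m)*(1/(2*m)) = (2 + m)/(2*m))
T = -3/692 (T = (9*(-1*(-3)/(-4)))/1557 = (9*(-1*(-3)*(-¼)))*(1/1557) = (9*(-¾))*(1/1557) = -27/4*1/1557 = -3/692 ≈ -0.0043353)
Q(-1, -4)*T = ((½)*(2 - 1)/(-1))*(-3/692) = ((½)*(-1)*1)*(-3/692) = -½*(-3/692) = 3/1384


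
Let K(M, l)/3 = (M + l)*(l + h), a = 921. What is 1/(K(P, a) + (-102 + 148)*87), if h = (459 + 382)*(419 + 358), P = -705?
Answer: 1/424040946 ≈ 2.3583e-9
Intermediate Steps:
h = 653457 (h = 841*777 = 653457)
K(M, l) = 3*(653457 + l)*(M + l) (K(M, l) = 3*((M + l)*(l + 653457)) = 3*((M + l)*(653457 + l)) = 3*((653457 + l)*(M + l)) = 3*(653457 + l)*(M + l))
1/(K(P, a) + (-102 + 148)*87) = 1/((3*921**2 + 1960371*(-705) + 1960371*921 + 3*(-705)*921) + (-102 + 148)*87) = 1/((3*848241 - 1382061555 + 1805501691 - 1947915) + 46*87) = 1/((2544723 - 1382061555 + 1805501691 - 1947915) + 4002) = 1/(424036944 + 4002) = 1/424040946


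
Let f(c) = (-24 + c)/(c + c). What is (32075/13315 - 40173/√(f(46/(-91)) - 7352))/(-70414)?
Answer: -6415/187512482 - 13391*I*√1722838/2637215542 ≈ -3.4211e-5 - 0.0066648*I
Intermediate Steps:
f(c) = (-24 + c)/(2*c) (f(c) = (-24 + c)/((2*c)) = (-24 + c)*(1/(2*c)) = (-24 + c)/(2*c))
(32075/13315 - 40173/√(f(46/(-91)) - 7352))/(-70414) = (32075/13315 - 40173/√((-24 + 46/(-91))/(2*((46/(-91)))) - 7352))/(-70414) = (32075*(1/13315) - 40173/√((-24 + 46*(-1/91))/(2*((46*(-1/91)))) - 7352))*(-1/70414) = (6415/2663 - 40173/√((-24 - 46/91)/(2*(-46/91)) - 7352))*(-1/70414) = (6415/2663 - 40173/√((½)*(-91/46)*(-2230/91) - 7352))*(-1/70414) = (6415/2663 - 40173/√(1115/46 - 7352))*(-1/70414) = (6415/2663 - 40173*(-I*√1722838/112359))*(-1/70414) = (6415/2663 - (-13391)*I*√1722838/37453)*(-1/70414) = (6415/2663 + 13391*I*√1722838/37453)*(-1/70414) = -6415/187512482 - 13391*I*√1722838/2637215542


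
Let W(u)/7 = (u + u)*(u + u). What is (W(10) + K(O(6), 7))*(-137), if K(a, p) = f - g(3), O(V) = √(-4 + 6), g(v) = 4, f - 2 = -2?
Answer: -383052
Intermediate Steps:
f = 0 (f = 2 - 2 = 0)
W(u) = 28*u² (W(u) = 7*((u + u)*(u + u)) = 7*((2*u)*(2*u)) = 7*(4*u²) = 28*u²)
O(V) = √2
K(a, p) = -4 (K(a, p) = 0 - 1*4 = 0 - 4 = -4)
(W(10) + K(O(6), 7))*(-137) = (28*10² - 4)*(-137) = (28*100 - 4)*(-137) = (2800 - 4)*(-137) = 2796*(-137) = -383052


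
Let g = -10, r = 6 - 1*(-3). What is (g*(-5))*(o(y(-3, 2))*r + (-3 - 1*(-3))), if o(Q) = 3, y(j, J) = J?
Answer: 1350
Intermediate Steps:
r = 9 (r = 6 + 3 = 9)
(g*(-5))*(o(y(-3, 2))*r + (-3 - 1*(-3))) = (-10*(-5))*(3*9 + (-3 - 1*(-3))) = 50*(27 + (-3 + 3)) = 50*(27 + 0) = 50*27 = 1350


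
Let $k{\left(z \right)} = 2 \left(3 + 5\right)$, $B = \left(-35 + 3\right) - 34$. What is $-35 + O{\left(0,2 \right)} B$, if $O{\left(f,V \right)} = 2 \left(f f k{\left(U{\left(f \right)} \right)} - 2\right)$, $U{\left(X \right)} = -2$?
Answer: $229$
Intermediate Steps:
$B = -66$ ($B = -32 - 34 = -66$)
$k{\left(z \right)} = 16$ ($k{\left(z \right)} = 2 \cdot 8 = 16$)
$O{\left(f,V \right)} = -4 + 32 f^{2}$ ($O{\left(f,V \right)} = 2 \left(f f 16 - 2\right) = 2 \left(f^{2} \cdot 16 - 2\right) = 2 \left(16 f^{2} - 2\right) = 2 \left(-2 + 16 f^{2}\right) = -4 + 32 f^{2}$)
$-35 + O{\left(0,2 \right)} B = -35 + \left(-4 + 32 \cdot 0^{2}\right) \left(-66\right) = -35 + \left(-4 + 32 \cdot 0\right) \left(-66\right) = -35 + \left(-4 + 0\right) \left(-66\right) = -35 - -264 = -35 + 264 = 229$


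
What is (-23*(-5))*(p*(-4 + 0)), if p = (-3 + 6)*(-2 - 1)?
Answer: 4140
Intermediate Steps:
p = -9 (p = 3*(-3) = -9)
(-23*(-5))*(p*(-4 + 0)) = (-23*(-5))*(-9*(-4 + 0)) = 115*(-9*(-4)) = 115*36 = 4140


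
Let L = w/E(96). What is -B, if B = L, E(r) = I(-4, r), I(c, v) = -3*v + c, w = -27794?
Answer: -13897/146 ≈ -95.185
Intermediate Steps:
I(c, v) = c - 3*v
E(r) = -4 - 3*r
L = 13897/146 (L = -27794/(-4 - 3*96) = -27794/(-4 - 288) = -27794/(-292) = -27794*(-1/292) = 13897/146 ≈ 95.185)
B = 13897/146 ≈ 95.185
-B = -1*13897/146 = -13897/146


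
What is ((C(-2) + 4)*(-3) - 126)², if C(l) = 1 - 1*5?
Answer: 15876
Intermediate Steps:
C(l) = -4 (C(l) = 1 - 5 = -4)
((C(-2) + 4)*(-3) - 126)² = ((-4 + 4)*(-3) - 126)² = (0*(-3) - 126)² = (0 - 126)² = (-126)² = 15876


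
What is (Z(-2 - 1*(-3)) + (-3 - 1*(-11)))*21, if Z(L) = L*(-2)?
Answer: 126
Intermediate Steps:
Z(L) = -2*L
(Z(-2 - 1*(-3)) + (-3 - 1*(-11)))*21 = (-2*(-2 - 1*(-3)) + (-3 - 1*(-11)))*21 = (-2*(-2 + 3) + (-3 + 11))*21 = (-2*1 + 8)*21 = (-2 + 8)*21 = 6*21 = 126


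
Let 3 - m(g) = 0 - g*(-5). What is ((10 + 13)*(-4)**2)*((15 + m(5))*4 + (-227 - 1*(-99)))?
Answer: -57408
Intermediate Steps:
m(g) = 3 - 5*g (m(g) = 3 - (0 - g*(-5)) = 3 - (0 - (-5)*g) = 3 - (0 + 5*g) = 3 - 5*g)
((10 + 13)*(-4)**2)*((15 + m(5))*4 + (-227 - 1*(-99))) = ((10 + 13)*(-4)**2)*((15 + (3 - 5*5))*4 + (-227 - 1*(-99))) = (23*16)*((15 + (3 - 25))*4 + (-227 + 99)) = 368*((15 - 22)*4 - 128) = 368*(-7*4 - 128) = 368*(-28 - 128) = 368*(-156) = -57408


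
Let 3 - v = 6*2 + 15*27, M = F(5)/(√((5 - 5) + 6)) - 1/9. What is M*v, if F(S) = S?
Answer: 46 - 345*√6 ≈ -799.07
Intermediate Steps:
M = -⅑ + 5*√6/6 (M = 5/(√((5 - 5) + 6)) - 1/9 = 5/(√(0 + 6)) - 1*⅑ = 5/(√6) - ⅑ = 5*(√6/6) - ⅑ = 5*√6/6 - ⅑ = -⅑ + 5*√6/6 ≈ 1.9301)
v = -414 (v = 3 - (6*2 + 15*27) = 3 - (12 + 405) = 3 - 1*417 = 3 - 417 = -414)
M*v = (-⅑ + 5*√6/6)*(-414) = 46 - 345*√6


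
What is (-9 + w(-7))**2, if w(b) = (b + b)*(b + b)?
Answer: 34969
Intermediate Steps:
w(b) = 4*b**2 (w(b) = (2*b)*(2*b) = 4*b**2)
(-9 + w(-7))**2 = (-9 + 4*(-7)**2)**2 = (-9 + 4*49)**2 = (-9 + 196)**2 = 187**2 = 34969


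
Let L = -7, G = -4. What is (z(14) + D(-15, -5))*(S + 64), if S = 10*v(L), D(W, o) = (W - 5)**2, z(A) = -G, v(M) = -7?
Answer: -2424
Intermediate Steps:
z(A) = 4 (z(A) = -1*(-4) = 4)
D(W, o) = (-5 + W)**2
S = -70 (S = 10*(-7) = -70)
(z(14) + D(-15, -5))*(S + 64) = (4 + (-5 - 15)**2)*(-70 + 64) = (4 + (-20)**2)*(-6) = (4 + 400)*(-6) = 404*(-6) = -2424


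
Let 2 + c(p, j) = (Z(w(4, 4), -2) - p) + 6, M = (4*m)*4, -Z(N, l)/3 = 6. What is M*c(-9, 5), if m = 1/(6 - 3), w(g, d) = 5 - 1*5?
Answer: -80/3 ≈ -26.667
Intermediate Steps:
w(g, d) = 0 (w(g, d) = 5 - 5 = 0)
Z(N, l) = -18 (Z(N, l) = -3*6 = -18)
m = 1/3 ≈ 0.33333
M = 16/3 (M = (4*(1/3))*4 = (4/3)*4 = 16/3 ≈ 5.3333)
c(p, j) = -14 - p (c(p, j) = -2 + ((-18 - p) + 6) = -2 + (-12 - p) = -14 - p)
M*c(-9, 5) = 16*(-14 - 1*(-9))/3 = 16*(-14 + 9)/3 = (16/3)*(-5) = -80/3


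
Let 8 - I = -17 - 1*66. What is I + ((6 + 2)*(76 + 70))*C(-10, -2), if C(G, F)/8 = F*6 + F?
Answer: -130725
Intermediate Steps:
C(G, F) = 56*F (C(G, F) = 8*(F*6 + F) = 8*(6*F + F) = 8*(7*F) = 56*F)
I = 91 (I = 8 - (-17 - 1*66) = 8 - (-17 - 66) = 8 - 1*(-83) = 8 + 83 = 91)
I + ((6 + 2)*(76 + 70))*C(-10, -2) = 91 + ((6 + 2)*(76 + 70))*(56*(-2)) = 91 + (8*146)*(-112) = 91 + 1168*(-112) = 91 - 130816 = -130725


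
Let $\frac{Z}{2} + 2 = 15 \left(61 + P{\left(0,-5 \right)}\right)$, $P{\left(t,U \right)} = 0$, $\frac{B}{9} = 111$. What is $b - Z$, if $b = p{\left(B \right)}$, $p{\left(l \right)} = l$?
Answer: $-827$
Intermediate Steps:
$B = 999$ ($B = 9 \cdot 111 = 999$)
$Z = 1826$ ($Z = -4 + 2 \cdot 15 \left(61 + 0\right) = -4 + 2 \cdot 15 \cdot 61 = -4 + 2 \cdot 915 = -4 + 1830 = 1826$)
$b = 999$
$b - Z = 999 - 1826 = -827$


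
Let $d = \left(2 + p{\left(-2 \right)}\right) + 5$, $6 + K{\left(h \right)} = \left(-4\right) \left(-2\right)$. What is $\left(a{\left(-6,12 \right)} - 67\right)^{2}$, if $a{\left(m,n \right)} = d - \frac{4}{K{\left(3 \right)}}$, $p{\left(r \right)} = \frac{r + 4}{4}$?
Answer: $\frac{15129}{4} \approx 3782.3$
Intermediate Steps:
$p{\left(r \right)} = 1 + \frac{r}{4}$ ($p{\left(r \right)} = \frac{4 + r}{4} = 1 + \frac{r}{4}$)
$K{\left(h \right)} = 2$ ($K{\left(h \right)} = -6 - -8 = -6 + 8 = 2$)
$d = \frac{15}{2}$ ($d = \left(2 + \left(1 + \frac{1}{4} \left(-2\right)\right)\right) + 5 = \left(2 + \left(1 - \frac{1}{2}\right)\right) + 5 = \left(2 + \frac{1}{2}\right) + 5 = \frac{5}{2} + 5 = \frac{15}{2} \approx 7.5$)
$a{\left(m,n \right)} = \frac{11}{2}$ ($a{\left(m,n \right)} = \frac{15}{2} - \frac{4}{2} = \frac{15}{2} - 2 = \frac{11}{2}$)
$\left(a{\left(-6,12 \right)} - 67\right)^{2} = \left(\frac{11}{2} - 67\right)^{2} = \left(- \frac{123}{2}\right)^{2} = \frac{15129}{4}$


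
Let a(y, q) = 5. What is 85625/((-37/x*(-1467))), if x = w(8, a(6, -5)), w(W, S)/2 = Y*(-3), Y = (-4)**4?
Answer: -43840000/18093 ≈ -2423.0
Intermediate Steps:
Y = 256
w(W, S) = -1536 (w(W, S) = 2*(256*(-3)) = 2*(-768) = -1536)
x = -1536
85625/((-37/x*(-1467))) = 85625/((-37/(-1536)*(-1467))) = 85625/((-37*(-1/1536)*(-1467))) = 85625/(((37/1536)*(-1467))) = 85625/(-18093/512) = 85625*(-512/18093) = -43840000/18093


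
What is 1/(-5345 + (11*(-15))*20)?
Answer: -1/8645 ≈ -0.00011567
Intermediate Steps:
1/(-5345 + (11*(-15))*20) = 1/(-5345 - 165*20) = 1/(-5345 - 3300) = 1/(-8645) = -1/8645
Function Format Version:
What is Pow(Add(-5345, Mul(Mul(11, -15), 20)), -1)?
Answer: Rational(-1, 8645) ≈ -0.00011567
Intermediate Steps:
Pow(Add(-5345, Mul(Mul(11, -15), 20)), -1) = Pow(Add(-5345, Mul(-165, 20)), -1) = Pow(Add(-5345, -3300), -1) = Pow(-8645, -1) = Rational(-1, 8645)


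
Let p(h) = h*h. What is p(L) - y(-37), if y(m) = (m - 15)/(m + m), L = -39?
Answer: 56251/37 ≈ 1520.3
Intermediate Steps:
p(h) = h²
y(m) = (-15 + m)/(2*m) (y(m) = (-15 + m)/((2*m)) = (-15 + m)*(1/(2*m)) = (-15 + m)/(2*m))
p(L) - y(-37) = (-39)² - (-15 - 37)/(2*(-37)) = 1521 - (-1)*(-52)/(2*37) = 1521 - 1*26/37 = 1521 - 26/37 = 56251/37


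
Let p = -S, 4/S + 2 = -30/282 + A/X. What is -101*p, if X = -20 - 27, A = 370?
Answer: -18988/469 ≈ -40.486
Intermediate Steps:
X = -47
S = -188/469 (S = 4/(-2 + (-30/282 + 370/(-47))) = 4/(-2 + (-30*1/282 + 370*(-1/47))) = 4/(-2 + (-5/47 - 370/47)) = 4/(-2 - 375/47) = 4/(-469/47) = 4*(-47/469) = -188/469 ≈ -0.40085)
p = 188/469 (p = -1*(-188/469) = 188/469 ≈ 0.40085)
-101*p = -101*188/469 = -1*18988/469 = -18988/469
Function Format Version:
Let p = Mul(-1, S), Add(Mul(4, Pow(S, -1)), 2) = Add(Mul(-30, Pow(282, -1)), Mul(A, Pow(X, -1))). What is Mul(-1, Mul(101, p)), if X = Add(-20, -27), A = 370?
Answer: Rational(-18988, 469) ≈ -40.486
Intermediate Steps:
X = -47
S = Rational(-188, 469) (S = Mul(4, Pow(Add(-2, Add(Mul(-30, Pow(282, -1)), Mul(370, Pow(-47, -1)))), -1)) = Mul(4, Pow(Add(-2, Add(Mul(-30, Rational(1, 282)), Mul(370, Rational(-1, 47)))), -1)) = Mul(4, Pow(Add(-2, Add(Rational(-5, 47), Rational(-370, 47))), -1)) = Mul(4, Pow(Add(-2, Rational(-375, 47)), -1)) = Mul(4, Pow(Rational(-469, 47), -1)) = Mul(4, Rational(-47, 469)) = Rational(-188, 469) ≈ -0.40085)
p = Rational(188, 469) (p = Mul(-1, Rational(-188, 469)) = Rational(188, 469) ≈ 0.40085)
Mul(-1, Mul(101, p)) = Mul(-1, Mul(101, Rational(188, 469))) = Mul(-1, Rational(18988, 469)) = Rational(-18988, 469)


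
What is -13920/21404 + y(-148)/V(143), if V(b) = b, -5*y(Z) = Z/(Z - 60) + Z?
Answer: -88403091/198950180 ≈ -0.44435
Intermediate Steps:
y(Z) = -Z/5 - Z/(5*(-60 + Z)) (y(Z) = -(Z/(Z - 60) + Z)/5 = -(Z/(-60 + Z) + Z)/5 = -(Z + Z/(-60 + Z))/5 = -Z/5 - Z/(5*(-60 + Z)))
-13920/21404 + y(-148)/V(143) = -13920/21404 + ((⅕)*(-148)*(59 - 1*(-148))/(-60 - 148))/143 = -13920*1/21404 + ((⅕)*(-148)*(59 + 148)/(-208))*(1/143) = -3480/5351 + ((⅕)*(-148)*(-1/208)*207)*(1/143) = -3480/5351 + (7659/260)*(1/143) = -3480/5351 + 7659/37180 = -88403091/198950180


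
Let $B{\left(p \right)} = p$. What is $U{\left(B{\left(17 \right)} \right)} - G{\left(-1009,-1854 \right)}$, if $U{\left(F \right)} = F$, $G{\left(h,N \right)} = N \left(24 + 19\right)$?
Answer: $79739$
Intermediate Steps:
$G{\left(h,N \right)} = 43 N$ ($G{\left(h,N \right)} = N 43 = 43 N$)
$U{\left(B{\left(17 \right)} \right)} - G{\left(-1009,-1854 \right)} = 17 - 43 \left(-1854\right) = 17 - -79722 = 17 + 79722 = 79739$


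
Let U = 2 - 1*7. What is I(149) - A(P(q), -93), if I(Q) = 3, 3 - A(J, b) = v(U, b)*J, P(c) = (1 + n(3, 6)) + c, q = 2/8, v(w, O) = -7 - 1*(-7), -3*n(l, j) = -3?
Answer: 0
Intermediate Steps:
U = -5 (U = 2 - 7 = -5)
n(l, j) = 1 (n(l, j) = -1/3*(-3) = 1)
v(w, O) = 0 (v(w, O) = -7 + 7 = 0)
q = 1/4 (q = 2*(1/8) = 1/4 ≈ 0.25000)
P(c) = 2 + c (P(c) = (1 + 1) + c = 2 + c)
A(J, b) = 3 (A(J, b) = 3 - 0*J = 3 - 1*0 = 3 + 0 = 3)
I(149) - A(P(q), -93) = 3 - 1*3 = 3 - 3 = 0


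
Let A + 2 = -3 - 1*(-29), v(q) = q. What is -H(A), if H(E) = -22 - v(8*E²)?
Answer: 4630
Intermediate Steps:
A = 24 (A = -2 + (-3 - 1*(-29)) = -2 + (-3 + 29) = -2 + 26 = 24)
H(E) = -22 - 8*E²
-H(A) = -(-22 - 8*24²) = -(-22 - 8*576) = -(-22 - 4608) = -1*(-4630) = 4630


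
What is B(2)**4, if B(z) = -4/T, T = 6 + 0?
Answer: 16/81 ≈ 0.19753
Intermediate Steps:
T = 6
B(z) = -2/3 (B(z) = -4/6 = -4*1/6 = -2/3)
B(2)**4 = (-2/3)**4 = 16/81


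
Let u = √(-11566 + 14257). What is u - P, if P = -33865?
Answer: 33865 + 3*√299 ≈ 33917.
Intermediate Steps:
u = 3*√299 (u = √2691 = 3*√299 ≈ 51.875)
u - P = 3*√299 - 1*(-33865) = 3*√299 + 33865 = 33865 + 3*√299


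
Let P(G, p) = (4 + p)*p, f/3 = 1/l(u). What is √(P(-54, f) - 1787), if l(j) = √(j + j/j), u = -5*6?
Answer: 2*√(-375782 - 87*I*√29)/29 ≈ 0.026354 - 42.277*I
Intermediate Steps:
u = -30
l(j) = √(1 + j) (l(j) = √(j + 1) = √(1 + j))
f = -3*I*√29/29 (f = 3/(√(1 - 30)) = 3/(√(-29)) = 3/((I*√29)) = 3*(-I*√29/29) = -3*I*√29/29 ≈ -0.55709*I)
P(G, p) = p*(4 + p)
√(P(-54, f) - 1787) = √((-3*I*√29/29)*(4 - 3*I*√29/29) - 1787) = √(-3*I*√29*(4 - 3*I*√29/29)/29 - 1787) = √(-1787 - 3*I*√29*(4 - 3*I*√29/29)/29)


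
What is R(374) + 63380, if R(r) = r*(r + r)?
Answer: 343132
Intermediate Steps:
R(r) = 2*r² (R(r) = r*(2*r) = 2*r²)
R(374) + 63380 = 2*374² + 63380 = 2*139876 + 63380 = 279752 + 63380 = 343132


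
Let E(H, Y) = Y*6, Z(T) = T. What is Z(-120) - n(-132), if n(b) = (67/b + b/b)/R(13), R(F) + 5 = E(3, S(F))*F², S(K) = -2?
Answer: -32202655/268356 ≈ -120.00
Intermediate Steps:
E(H, Y) = 6*Y
R(F) = -5 - 12*F² (R(F) = -5 + (6*(-2))*F² = -5 - 12*F²)
n(b) = -1/2033 - 67/(2033*b) (n(b) = (67/b + b/b)/(-5 - 12*13²) = (67/b + 1)/(-5 - 12*169) = (1 + 67/b)/(-5 - 2028) = (1 + 67/b)/(-2033) = (1 + 67/b)*(-1/2033) = -1/2033 - 67/(2033*b))
Z(-120) - n(-132) = -120 - (-67 - 1*(-132))/(2033*(-132)) = -120 - (-1)*(-67 + 132)/(2033*132) = -120 - (-1)*65/(2033*132) = -120 - 1*(-65/268356) = -120 + 65/268356 = -32202655/268356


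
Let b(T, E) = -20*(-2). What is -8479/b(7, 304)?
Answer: -8479/40 ≈ -211.98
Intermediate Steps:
b(T, E) = 40
-8479/b(7, 304) = -8479/40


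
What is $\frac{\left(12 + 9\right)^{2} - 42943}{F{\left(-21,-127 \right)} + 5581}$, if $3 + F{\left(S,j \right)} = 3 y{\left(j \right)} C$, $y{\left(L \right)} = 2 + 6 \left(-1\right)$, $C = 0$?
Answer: $- \frac{21251}{2789} \approx -7.6196$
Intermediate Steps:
$y{\left(L \right)} = -4$ ($y{\left(L \right)} = 2 - 6 = -4$)
$F{\left(S,j \right)} = -3$ ($F{\left(S,j \right)} = -3 + 3 \left(-4\right) 0 = -3 - 0 = -3 + 0 = -3$)
$\frac{\left(12 + 9\right)^{2} - 42943}{F{\left(-21,-127 \right)} + 5581} = \frac{\left(12 + 9\right)^{2} - 42943}{-3 + 5581} = \frac{21^{2} - 42943}{5578} = \left(441 - 42943\right) \frac{1}{5578} = \left(-42502\right) \frac{1}{5578} = - \frac{21251}{2789}$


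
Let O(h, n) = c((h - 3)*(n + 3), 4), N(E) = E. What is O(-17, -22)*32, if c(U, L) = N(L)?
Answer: 128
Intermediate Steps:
c(U, L) = L
O(h, n) = 4
O(-17, -22)*32 = 4*32 = 128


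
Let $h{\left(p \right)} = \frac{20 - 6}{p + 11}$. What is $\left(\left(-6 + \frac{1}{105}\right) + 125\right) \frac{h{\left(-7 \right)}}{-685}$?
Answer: $- \frac{6248}{10275} \approx -0.60808$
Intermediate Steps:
$h{\left(p \right)} = \frac{14}{11 + p}$
$\left(\left(-6 + \frac{1}{105}\right) + 125\right) \frac{h{\left(-7 \right)}}{-685} = \left(\left(-6 + \frac{1}{105}\right) + 125\right) \frac{14 \frac{1}{11 - 7}}{-685} = \left(\left(-6 + \frac{1}{105}\right) + 125\right) \frac{14}{4} \left(- \frac{1}{685}\right) = \left(- \frac{629}{105} + 125\right) 14 \cdot \frac{1}{4} \left(- \frac{1}{685}\right) = \frac{12496 \cdot \frac{7}{2} \left(- \frac{1}{685}\right)}{105} = \frac{12496}{105} \left(- \frac{7}{1370}\right) = - \frac{6248}{10275}$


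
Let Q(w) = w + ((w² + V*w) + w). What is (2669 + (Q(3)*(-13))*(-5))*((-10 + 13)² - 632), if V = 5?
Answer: -2877637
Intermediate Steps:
Q(w) = w² + 7*w (Q(w) = w + ((w² + 5*w) + w) = w + (w² + 6*w) = w² + 7*w)
(2669 + (Q(3)*(-13))*(-5))*((-10 + 13)² - 632) = (2669 + ((3*(7 + 3))*(-13))*(-5))*((-10 + 13)² - 632) = (2669 + ((3*10)*(-13))*(-5))*(3² - 632) = (2669 + (30*(-13))*(-5))*(9 - 632) = (2669 - 390*(-5))*(-623) = (2669 + 1950)*(-623) = 4619*(-623) = -2877637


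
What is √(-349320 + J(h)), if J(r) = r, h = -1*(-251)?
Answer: I*√349069 ≈ 590.82*I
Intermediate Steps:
h = 251
√(-349320 + J(h)) = √(-349320 + 251) = √(-349069) = I*√349069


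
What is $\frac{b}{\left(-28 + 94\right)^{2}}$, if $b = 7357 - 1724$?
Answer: $\frac{5633}{4356} \approx 1.2932$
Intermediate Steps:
$b = 5633$
$\frac{b}{\left(-28 + 94\right)^{2}} = \frac{5633}{\left(-28 + 94\right)^{2}} = \frac{5633}{66^{2}} = \frac{5633}{4356}$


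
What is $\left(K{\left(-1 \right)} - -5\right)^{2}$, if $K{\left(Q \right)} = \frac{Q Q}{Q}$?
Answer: $16$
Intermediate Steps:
$K{\left(Q \right)} = Q$ ($K{\left(Q \right)} = \frac{Q^{2}}{Q} = Q$)
$\left(K{\left(-1 \right)} - -5\right)^{2} = \left(-1 - -5\right)^{2} = \left(-1 + 5\right)^{2} = 4^{2} = 16$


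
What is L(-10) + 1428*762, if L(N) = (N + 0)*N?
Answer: 1088236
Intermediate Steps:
L(N) = N**2 (L(N) = N*N = N**2)
L(-10) + 1428*762 = (-10)**2 + 1428*762 = 100 + 1088136 = 1088236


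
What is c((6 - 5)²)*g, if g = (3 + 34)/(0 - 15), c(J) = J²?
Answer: -37/15 ≈ -2.4667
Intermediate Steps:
g = -37/15 (g = 37/(-15) = 37*(-1/15) = -37/15 ≈ -2.4667)
c((6 - 5)²)*g = ((6 - 5)²)²*(-37/15) = (1²)²*(-37/15) = 1²*(-37/15) = 1*(-37/15) = -37/15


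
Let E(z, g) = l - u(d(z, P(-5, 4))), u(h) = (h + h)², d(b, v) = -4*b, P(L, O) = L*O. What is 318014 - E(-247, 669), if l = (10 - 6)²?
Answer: 4222574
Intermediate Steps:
u(h) = 4*h² (u(h) = (2*h)² = 4*h²)
l = 16 (l = 4² = 16)
E(z, g) = 16 - 64*z² (E(z, g) = 16 - 4*(-4*z)² = 16 - 4*16*z² = 16 - 64*z²)
318014 - E(-247, 669) = 318014 - (16 - 64*(-247)²) = 318014 - (16 - 64*61009) = 318014 - (16 - 3904576) = 318014 - 1*(-3904560) = 318014 + 3904560 = 4222574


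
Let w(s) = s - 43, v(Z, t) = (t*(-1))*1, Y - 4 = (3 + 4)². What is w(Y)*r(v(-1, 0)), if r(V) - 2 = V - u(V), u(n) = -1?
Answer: 30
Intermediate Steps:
Y = 53 (Y = 4 + (3 + 4)² = 4 + 7² = 4 + 49 = 53)
v(Z, t) = -t (v(Z, t) = -t*1 = -t)
r(V) = 3 + V (r(V) = 2 + (V - 1*(-1)) = 2 + (V + 1) = 2 + (1 + V) = 3 + V)
w(s) = -43 + s
w(Y)*r(v(-1, 0)) = (-43 + 53)*(3 - 1*0) = 10*(3 + 0) = 10*3 = 30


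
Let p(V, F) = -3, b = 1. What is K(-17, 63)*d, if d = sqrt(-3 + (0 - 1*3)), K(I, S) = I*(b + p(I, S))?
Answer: 34*I*sqrt(6) ≈ 83.283*I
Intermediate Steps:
K(I, S) = -2*I (K(I, S) = I*(1 - 3) = I*(-2) = -2*I)
d = I*sqrt(6) (d = sqrt(-3 + (0 - 3)) = sqrt(-3 - 3) = sqrt(-6) = I*sqrt(6) ≈ 2.4495*I)
K(-17, 63)*d = (-2*(-17))*(I*sqrt(6)) = 34*(I*sqrt(6)) = 34*I*sqrt(6)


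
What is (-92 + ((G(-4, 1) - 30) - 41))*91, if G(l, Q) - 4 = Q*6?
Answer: -13923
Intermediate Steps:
G(l, Q) = 4 + 6*Q (G(l, Q) = 4 + Q*6 = 4 + 6*Q)
(-92 + ((G(-4, 1) - 30) - 41))*91 = (-92 + (((4 + 6*1) - 30) - 41))*91 = (-92 + (((4 + 6) - 30) - 41))*91 = (-92 + ((10 - 30) - 41))*91 = (-92 + (-20 - 41))*91 = (-92 - 61)*91 = -153*91 = -13923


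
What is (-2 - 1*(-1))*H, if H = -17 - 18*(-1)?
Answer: -1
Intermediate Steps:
H = 1 (H = -17 + 18 = 1)
(-2 - 1*(-1))*H = (-2 - 1*(-1))*1 = (-2 + 1)*1 = -1*1 = -1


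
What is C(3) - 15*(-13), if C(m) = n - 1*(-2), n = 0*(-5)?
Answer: 197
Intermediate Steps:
n = 0
C(m) = 2 (C(m) = 0 - 1*(-2) = 0 + 2 = 2)
C(3) - 15*(-13) = 2 - 15*(-13) = 2 + 195 = 197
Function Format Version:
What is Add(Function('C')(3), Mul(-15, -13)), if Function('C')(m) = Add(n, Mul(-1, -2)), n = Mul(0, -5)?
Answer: 197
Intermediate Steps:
n = 0
Function('C')(m) = 2 (Function('C')(m) = Add(0, Mul(-1, -2)) = Add(0, 2) = 2)
Add(Function('C')(3), Mul(-15, -13)) = Add(2, Mul(-15, -13)) = Add(2, 195) = 197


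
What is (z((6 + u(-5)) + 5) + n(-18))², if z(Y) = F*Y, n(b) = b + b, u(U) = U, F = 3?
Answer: 324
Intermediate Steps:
n(b) = 2*b
z(Y) = 3*Y
(z((6 + u(-5)) + 5) + n(-18))² = (3*((6 - 5) + 5) + 2*(-18))² = (3*(1 + 5) - 36)² = (3*6 - 36)² = (18 - 36)² = (-18)² = 324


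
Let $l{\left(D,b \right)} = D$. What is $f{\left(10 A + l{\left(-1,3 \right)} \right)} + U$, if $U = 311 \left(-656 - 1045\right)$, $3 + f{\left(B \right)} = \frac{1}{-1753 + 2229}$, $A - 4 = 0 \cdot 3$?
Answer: $- \frac{251810663}{476} \approx -5.2901 \cdot 10^{5}$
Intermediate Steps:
$A = 4$ ($A = 4 + 0 \cdot 3 = 4 + 0 = 4$)
$f{\left(B \right)} = - \frac{1427}{476}$ ($f{\left(B \right)} = -3 + \frac{1}{-1753 + 2229} = -3 + \frac{1}{476} = - \frac{1427}{476}$)
$U = -529011$ ($U = 311 \left(-1701\right) = -529011$)
$f{\left(10 A + l{\left(-1,3 \right)} \right)} + U = - \frac{1427}{476} - 529011 = - \frac{251810663}{476}$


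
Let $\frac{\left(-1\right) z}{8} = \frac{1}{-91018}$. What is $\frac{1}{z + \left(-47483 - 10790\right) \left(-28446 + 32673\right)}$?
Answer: $- \frac{45509}{11209775560235} \approx -4.0598 \cdot 10^{-9}$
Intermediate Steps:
$z = \frac{4}{45509}$ ($z = - \frac{8}{-91018} = \left(-8\right) \left(- \frac{1}{91018}\right) = \frac{4}{45509} \approx 8.7895 \cdot 10^{-5}$)
$\frac{1}{z + \left(-47483 - 10790\right) \left(-28446 + 32673\right)} = \frac{1}{\frac{4}{45509} + \left(-47483 - 10790\right) \left(-28446 + 32673\right)} = \frac{1}{\frac{4}{45509} - 246319971} = \frac{1}{- \frac{11209775560235}{45509}} = - \frac{45509}{11209775560235}$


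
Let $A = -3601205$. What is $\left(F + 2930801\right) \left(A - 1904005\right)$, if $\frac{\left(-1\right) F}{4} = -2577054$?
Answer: $-72883568778570$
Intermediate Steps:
$F = 10308216$ ($F = \left(-4\right) \left(-2577054\right) = 10308216$)
$\left(F + 2930801\right) \left(A - 1904005\right) = \left(10308216 + 2930801\right) \left(-3601205 - 1904005\right) = 13239017 \left(-5505210\right) = -72883568778570$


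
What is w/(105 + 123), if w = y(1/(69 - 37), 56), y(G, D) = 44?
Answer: 11/57 ≈ 0.19298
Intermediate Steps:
w = 44
w/(105 + 123) = 44/(105 + 123) = 44/228 = 44*(1/228) = 11/57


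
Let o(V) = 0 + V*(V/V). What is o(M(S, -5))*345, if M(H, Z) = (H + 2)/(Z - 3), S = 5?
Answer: -2415/8 ≈ -301.88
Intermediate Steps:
M(H, Z) = (2 + H)/(-3 + Z)
o(V) = V (o(V) = 0 + V*1 = 0 + V = V)
o(M(S, -5))*345 = ((2 + 5)/(-3 - 5))*345 = (7/(-8))*345 = -1/8*7*345 = -7/8*345 = -2415/8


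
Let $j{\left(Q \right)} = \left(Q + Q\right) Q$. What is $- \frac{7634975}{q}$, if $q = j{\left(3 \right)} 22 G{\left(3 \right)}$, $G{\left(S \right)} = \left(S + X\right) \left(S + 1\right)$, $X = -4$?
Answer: $\frac{7634975}{1584} \approx 4820.1$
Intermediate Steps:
$j{\left(Q \right)} = 2 Q^{2}$ ($j{\left(Q \right)} = 2 Q Q = 2 Q^{2}$)
$G{\left(S \right)} = \left(1 + S\right) \left(-4 + S\right)$ ($G{\left(S \right)} = \left(S - 4\right) \left(S + 1\right) = \left(-4 + S\right) \left(1 + S\right) = \left(1 + S\right) \left(-4 + S\right)$)
$q = -1584$ ($q = 2 \cdot 3^{2} \cdot 22 \left(-4 + 3^{2} - 9\right) = 2 \cdot 9 \cdot 22 \left(-4 + 9 - 9\right) = 18 \cdot 22 \left(-4\right) = 396 \left(-4\right) = -1584$)
$- \frac{7634975}{q} = - \frac{7634975}{-1584} = \left(-7634975\right) \left(- \frac{1}{1584}\right) = \frac{7634975}{1584}$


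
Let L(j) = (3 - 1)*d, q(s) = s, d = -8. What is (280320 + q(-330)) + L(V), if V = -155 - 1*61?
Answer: 279974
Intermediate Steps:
V = -216 (V = -155 - 61 = -216)
L(j) = -16 (L(j) = (3 - 1)*(-8) = 2*(-8) = -16)
(280320 + q(-330)) + L(V) = (280320 - 330) - 16 = 279990 - 16 = 279974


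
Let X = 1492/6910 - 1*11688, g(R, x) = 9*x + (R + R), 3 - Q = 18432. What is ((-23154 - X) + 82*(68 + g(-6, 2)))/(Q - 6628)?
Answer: 18650836/86571935 ≈ 0.21544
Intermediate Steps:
Q = -18429 (Q = 3 - 1*18432 = 3 - 18432 = -18429)
g(R, x) = 2*R + 9*x (g(R, x) = 9*x + 2*R = 2*R + 9*x)
X = -40381294/3455 (X = 1492*(1/6910) - 11688 = 746/3455 - 11688 = -40381294/3455 ≈ -11688.)
((-23154 - X) + 82*(68 + g(-6, 2)))/(Q - 6628) = ((-23154 - 1*(-40381294/3455)) + 82*(68 + (2*(-6) + 9*2)))/(-18429 - 6628) = ((-23154 + 40381294/3455) + 82*(68 + (-12 + 18)))/(-25057) = (-39615776/3455 + 82*(68 + 6))*(-1/25057) = (-39615776/3455 + 82*74)*(-1/25057) = (-39615776/3455 + 6068)*(-1/25057) = -18650836/3455*(-1/25057) = 18650836/86571935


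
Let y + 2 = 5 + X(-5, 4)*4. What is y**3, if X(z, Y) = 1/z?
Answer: 1331/125 ≈ 10.648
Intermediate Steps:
y = 11/5 (y = -2 + (5 + 4/(-5)) = -2 + (5 - 1/5*4) = -2 + (5 - 4/5) = -2 + 21/5 = 11/5 ≈ 2.2000)
y**3 = (11/5)**3 = 1331/125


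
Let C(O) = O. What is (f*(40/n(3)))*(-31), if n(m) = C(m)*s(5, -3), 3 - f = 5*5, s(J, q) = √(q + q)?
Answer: -13640*I*√6/9 ≈ -3712.3*I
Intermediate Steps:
s(J, q) = √2*√q (s(J, q) = √(2*q) = √2*√q)
f = -22 (f = 3 - 5*5 = 3 - 1*25 = 3 - 25 = -22)
n(m) = I*m*√6 (n(m) = m*(√2*√(-3)) = m*(√2*(I*√3)) = m*(I*√6) = I*m*√6)
(f*(40/n(3)))*(-31) = -880/(I*3*√6)*(-31) = -880/(3*I*√6)*(-31) = -880*(-I*√6/18)*(-31) = -(-440)*I*√6/9*(-31) = (440*I*√6/9)*(-31) = -13640*I*√6/9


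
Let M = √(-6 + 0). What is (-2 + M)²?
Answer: (2 - I*√6)² ≈ -2.0 - 9.798*I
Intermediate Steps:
M = I*√6 (M = √(-6) = I*√6 ≈ 2.4495*I)
(-2 + M)² = (-2 + I*√6)²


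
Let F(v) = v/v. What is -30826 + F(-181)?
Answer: -30825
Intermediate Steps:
F(v) = 1
-30826 + F(-181) = -30826 + 1 = -30825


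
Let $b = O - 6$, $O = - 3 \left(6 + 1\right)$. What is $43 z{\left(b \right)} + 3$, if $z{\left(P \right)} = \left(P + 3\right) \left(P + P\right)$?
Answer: $55731$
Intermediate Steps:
$O = -21$ ($O = \left(-3\right) 7 = -21$)
$b = -27$ ($b = -21 - 6 = -27$)
$z{\left(P \right)} = 2 P \left(3 + P\right)$ ($z{\left(P \right)} = \left(3 + P\right) 2 P = 2 P \left(3 + P\right)$)
$43 z{\left(b \right)} + 3 = 43 \cdot 2 \left(-27\right) \left(3 - 27\right) + 3 = 43 \cdot 2 \left(-27\right) \left(-24\right) + 3 = 43 \cdot 1296 + 3 = 55728 + 3 = 55731$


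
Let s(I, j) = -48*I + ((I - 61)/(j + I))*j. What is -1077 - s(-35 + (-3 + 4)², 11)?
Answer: -63352/23 ≈ -2754.4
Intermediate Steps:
s(I, j) = -48*I + j*(-61 + I)/(I + j) (s(I, j) = -48*I + ((-61 + I)/(I + j))*j = -48*I + j*(-61 + I)/(I + j))
-1077 - s(-35 + (-3 + 4)², 11) = -1077 - (-61*11 - 48*(-35 + (-3 + 4)²)² - 47*(-35 + (-3 + 4)²)*11)/((-35 + (-3 + 4)²) + 11) = -1077 - (-671 - 48*(-35 + 1²)² - 47*(-35 + 1²)*11)/((-35 + 1²) + 11) = -1077 - (-671 - 48*(-35 + 1)² - 47*(-35 + 1)*11)/((-35 + 1) + 11) = -1077 - (-671 - 48*(-34)² - 47*(-34)*11)/(-34 + 11) = -1077 - (-671 - 48*1156 + 17578)/(-23) = -1077 - (-1)*(-671 - 55488 + 17578)/23 = -1077 - (-1)*(-38581)/23 = -1077 - 1*38581/23 = -1077 - 38581/23 = -63352/23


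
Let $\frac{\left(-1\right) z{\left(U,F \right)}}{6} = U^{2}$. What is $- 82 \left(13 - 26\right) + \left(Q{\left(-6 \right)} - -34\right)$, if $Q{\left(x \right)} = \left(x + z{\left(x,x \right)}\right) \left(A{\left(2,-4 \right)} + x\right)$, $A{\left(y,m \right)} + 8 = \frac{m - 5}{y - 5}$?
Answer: $3542$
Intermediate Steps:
$A{\left(y,m \right)} = -8 + \frac{-5 + m}{-5 + y}$ ($A{\left(y,m \right)} = -8 + \frac{m - 5}{y - 5} = -8 + \frac{-5 + m}{-5 + y}$)
$z{\left(U,F \right)} = - 6 U^{2}$
$Q{\left(x \right)} = \left(-5 + x\right) \left(x - 6 x^{2}\right)$ ($Q{\left(x \right)} = \left(x - 6 x^{2}\right) \left(\frac{35 - 4 - 16}{-5 + 2} + x\right) = \left(x - 6 x^{2}\right) \left(\frac{35 - 4 - 16}{-3} + x\right) = \left(x - 6 x^{2}\right) \left(\left(- \frac{1}{3}\right) 15 + x\right) = \left(x - 6 x^{2}\right) \left(-5 + x\right) = \left(-5 + x\right) \left(x - 6 x^{2}\right)$)
$- 82 \left(13 - 26\right) + \left(Q{\left(-6 \right)} - -34\right) = - 82 \left(13 - 26\right) - \left(-34 + 6 \left(-5 - 6 \left(-6\right)^{2} + 31 \left(-6\right)\right)\right) = - 82 \left(13 - 26\right) - \left(-34 + 6 \left(-5 - 216 - 186\right)\right) = \left(-82\right) \left(-13\right) - \left(-34 + 6 \left(-5 - 216 - 186\right)\right) = 1066 + \left(\left(-6\right) \left(-407\right) + 34\right) = 1066 + \left(2442 + 34\right) = 1066 + 2476 = 3542$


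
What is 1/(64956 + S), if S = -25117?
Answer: 1/39839 ≈ 2.5101e-5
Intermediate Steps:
1/(64956 + S) = 1/(64956 - 25117) = 1/39839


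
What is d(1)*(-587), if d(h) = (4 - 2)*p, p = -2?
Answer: 2348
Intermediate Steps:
d(h) = -4 (d(h) = (4 - 2)*(-2) = 2*(-2) = -4)
d(1)*(-587) = -4*(-587) = 2348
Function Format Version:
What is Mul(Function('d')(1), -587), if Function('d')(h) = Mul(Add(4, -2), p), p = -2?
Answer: 2348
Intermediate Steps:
Function('d')(h) = -4 (Function('d')(h) = Mul(Add(4, -2), -2) = Mul(2, -2) = -4)
Mul(Function('d')(1), -587) = Mul(-4, -587) = 2348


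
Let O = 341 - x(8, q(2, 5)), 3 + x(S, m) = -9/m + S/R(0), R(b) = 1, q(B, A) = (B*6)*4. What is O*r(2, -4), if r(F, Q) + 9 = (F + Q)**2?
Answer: -26895/16 ≈ -1680.9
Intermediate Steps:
q(B, A) = 24*B (q(B, A) = (6*B)*4 = 24*B)
x(S, m) = -3 + S - 9/m (x(S, m) = -3 + (-9/m + S/1) = -3 + (-9/m + S*1) = -3 + (-9/m + S) = -3 + (S - 9/m) = -3 + S - 9/m)
r(F, Q) = -9 + (F + Q)**2
O = 5379/16 (O = 341 - (-3 + 8 - 9/(24*2)) = 341 - (-3 + 8 - 9/48) = 341 - (-3 + 8 - 9*1/48) = 341 - (-3 + 8 - 3/16) = 341 - 1*77/16 = 341 - 77/16 = 5379/16 ≈ 336.19)
O*r(2, -4) = 5379*(-9 + (2 - 4)**2)/16 = 5379*(-9 + (-2)**2)/16 = 5379*(-9 + 4)/16 = (5379/16)*(-5) = -26895/16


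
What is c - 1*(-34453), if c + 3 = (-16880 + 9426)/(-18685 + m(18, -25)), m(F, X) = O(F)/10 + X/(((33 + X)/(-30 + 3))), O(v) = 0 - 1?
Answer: 25632097210/744029 ≈ 34450.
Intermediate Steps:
O(v) = -1
m(F, X) = -⅒ + X/(-11/9 - X/27) (m(F, X) = -1/10 + X/(((33 + X)/(-30 + 3))) = -1*⅒ + X/(((33 + X)/(-27))) = -⅒ + X/(((33 + X)*(-1/27))) = -⅒ + X/(-11/9 - X/27))
c = -1933927/744029 (c = -3 + (-16880 + 9426)/(-18685 + (-33 - 271*(-25))/(10*(33 - 25))) = -3 - 7454/(-18685 + (⅒)*(-33 + 6775)/8) = -3 - 7454/(-18685 + (⅒)*(⅛)*6742) = -3 - 7454/(-18685 + 3371/40) = -3 - 7454/(-744029/40) = -3 - 7454*(-40/744029) = -3 + 298160/744029 = -1933927/744029 ≈ -2.5993)
c - 1*(-34453) = -1933927/744029 - 1*(-34453) = -1933927/744029 + 34453 = 25632097210/744029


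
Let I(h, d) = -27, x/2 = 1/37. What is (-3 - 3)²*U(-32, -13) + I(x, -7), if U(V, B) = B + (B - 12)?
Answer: -1395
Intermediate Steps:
x = 2/37 ≈ 0.054054
U(V, B) = -12 + 2*B (U(V, B) = B + (-12 + B) = -12 + 2*B)
(-3 - 3)²*U(-32, -13) + I(x, -7) = (-3 - 3)²*(-12 + 2*(-13)) - 27 = (-6)²*(-12 - 26) - 27 = 36*(-38) - 27 = -1368 - 27 = -1395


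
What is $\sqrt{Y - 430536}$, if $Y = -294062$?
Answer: $i \sqrt{724598} \approx 851.23 i$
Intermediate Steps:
$\sqrt{Y - 430536} = \sqrt{-294062 - 430536} = \sqrt{-724598} = i \sqrt{724598}$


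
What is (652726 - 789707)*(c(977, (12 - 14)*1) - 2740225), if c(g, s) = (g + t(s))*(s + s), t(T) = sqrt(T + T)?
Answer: 375894082473 + 1095848*I ≈ 3.7589e+11 + 1.0958e+6*I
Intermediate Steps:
t(T) = sqrt(2)*sqrt(T) (t(T) = sqrt(2*T) = sqrt(2)*sqrt(T))
c(g, s) = 2*s*(g + sqrt(2)*sqrt(s)) (c(g, s) = (g + sqrt(2)*sqrt(s))*(s + s) = (g + sqrt(2)*sqrt(s))*(2*s) = 2*s*(g + sqrt(2)*sqrt(s)))
(652726 - 789707)*(c(977, (12 - 14)*1) - 2740225) = (652726 - 789707)*(2*((12 - 14)*1)*(977 + sqrt(2)*sqrt((12 - 14)*1)) - 2740225) = -136981*(2*(-2*1)*(977 + sqrt(2)*sqrt(-2*1)) - 2740225) = -136981*(2*(-2)*(977 + sqrt(2)*sqrt(-2)) - 2740225) = -136981*(2*(-2)*(977 + sqrt(2)*(I*sqrt(2))) - 2740225) = -136981*(2*(-2)*(977 + 2*I) - 2740225) = -136981*((-3908 - 8*I) - 2740225) = -136981*(-2744133 - 8*I) = 375894082473 + 1095848*I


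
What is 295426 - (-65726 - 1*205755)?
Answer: 566907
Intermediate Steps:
295426 - (-65726 - 1*205755) = 295426 - (-65726 - 205755) = 295426 - 1*(-271481) = 295426 + 271481 = 566907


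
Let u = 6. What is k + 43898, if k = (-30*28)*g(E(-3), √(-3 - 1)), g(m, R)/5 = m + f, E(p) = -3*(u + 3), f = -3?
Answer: 169898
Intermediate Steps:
E(p) = -27 (E(p) = -3*(6 + 3) = -3*9 = -27)
g(m, R) = -15 + 5*m (g(m, R) = 5*(m - 3) = 5*(-3 + m) = -15 + 5*m)
k = 126000 (k = (-30*28)*(-15 + 5*(-27)) = -840*(-15 - 135) = -840*(-150) = 126000)
k + 43898 = 126000 + 43898 = 169898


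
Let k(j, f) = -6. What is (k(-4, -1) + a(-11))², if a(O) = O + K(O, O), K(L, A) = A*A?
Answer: 10816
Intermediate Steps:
K(L, A) = A²
a(O) = O + O²
(k(-4, -1) + a(-11))² = (-6 - 11*(1 - 11))² = (-6 - 11*(-10))² = (-6 + 110)² = 104² = 10816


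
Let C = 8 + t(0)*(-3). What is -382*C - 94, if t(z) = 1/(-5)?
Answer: -16896/5 ≈ -3379.2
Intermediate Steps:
t(z) = -⅕
C = 43/5 (C = 8 - ⅕*(-3) = 8 + ⅗ = 43/5 ≈ 8.6000)
-382*C - 94 = -382*43/5 - 94 = -16426/5 - 94 = -16896/5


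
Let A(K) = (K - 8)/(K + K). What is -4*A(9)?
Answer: -2/9 ≈ -0.22222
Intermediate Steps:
A(K) = (-8 + K)/(2*K) (A(K) = (-8 + K)/((2*K)) = (-8 + K)*(1/(2*K)) = (-8 + K)/(2*K))
-4*A(9) = -2*(-8 + 9)/9 = -2/9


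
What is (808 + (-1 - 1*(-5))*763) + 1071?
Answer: 4931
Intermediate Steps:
(808 + (-1 - 1*(-5))*763) + 1071 = (808 + (-1 + 5)*763) + 1071 = (808 + 4*763) + 1071 = (808 + 3052) + 1071 = 3860 + 1071 = 4931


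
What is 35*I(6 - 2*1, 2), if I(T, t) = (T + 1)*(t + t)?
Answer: 700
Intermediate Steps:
I(T, t) = 2*t*(1 + T) (I(T, t) = (1 + T)*(2*t) = 2*t*(1 + T))
35*I(6 - 2*1, 2) = 35*(2*2*(1 + (6 - 2*1))) = 35*(2*2*(1 + (6 - 2))) = 35*(2*2*(1 + 4)) = 35*(2*2*5) = 35*20 = 700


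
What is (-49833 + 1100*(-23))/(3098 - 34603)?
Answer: 75133/31505 ≈ 2.3848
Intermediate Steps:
(-49833 + 1100*(-23))/(3098 - 34603) = (-49833 - 25300)/(-31505) = -75133*(-1/31505) = 75133/31505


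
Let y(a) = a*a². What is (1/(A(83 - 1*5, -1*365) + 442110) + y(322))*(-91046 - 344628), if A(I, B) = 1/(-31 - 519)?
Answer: -3536895952758545305548/243160499 ≈ -1.4546e+13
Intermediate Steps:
A(I, B) = -1/550 (A(I, B) = 1/(-550) = -1/550)
y(a) = a³
(1/(A(83 - 1*5, -1*365) + 442110) + y(322))*(-91046 - 344628) = (1/(-1/550 + 442110) + 322³)*(-91046 - 344628) = (1/(243160499/550) + 33386248)*(-435674) = (550/243160499 + 33386248)*(-435674) = (8118216723418302/243160499)*(-435674) = -3536895952758545305548/243160499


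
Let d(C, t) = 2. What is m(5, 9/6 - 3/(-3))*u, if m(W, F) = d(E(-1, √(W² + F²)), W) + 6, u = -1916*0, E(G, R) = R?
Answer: 0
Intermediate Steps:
u = 0
m(W, F) = 8 (m(W, F) = 2 + 6 = 8)
m(5, 9/6 - 3/(-3))*u = 8*0 = 0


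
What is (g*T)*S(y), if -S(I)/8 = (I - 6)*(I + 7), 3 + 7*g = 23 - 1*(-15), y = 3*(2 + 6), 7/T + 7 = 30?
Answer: -156240/23 ≈ -6793.0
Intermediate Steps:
T = 7/23 (T = 7/(-7 + 30) = 7/23 ≈ 0.30435)
y = 24 (y = 3*8 = 24)
g = 5 (g = -3/7 + (23 - 1*(-15))/7 = -3/7 + (23 + 15)/7 = -3/7 + (⅐)*38 = -3/7 + 38/7 = 5)
S(I) = -8*(-6 + I)*(7 + I) (S(I) = -8*(I - 6)*(I + 7) = -8*(-6 + I)*(7 + I))
(g*T)*S(y) = (5*(7/23))*(336 - 8*24 - 8*24²) = 35*(336 - 192 - 8*576)/23 = 35*(336 - 192 - 4608)/23 = (35/23)*(-4464) = -156240/23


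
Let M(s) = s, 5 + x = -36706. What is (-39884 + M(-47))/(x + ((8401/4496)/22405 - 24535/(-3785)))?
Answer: 3044930025878960/2798895298962043 ≈ 1.0879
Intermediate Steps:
x = -36711 (x = -5 - 36706 = -36711)
(-39884 + M(-47))/(x + ((8401/4496)/22405 - 24535/(-3785))) = (-39884 - 47)/(-36711 + ((8401/4496)/22405 - 24535/(-3785))) = -39931/(-36711 + ((8401*(1/4496))*(1/22405) - 24535*(-1/3785))) = -39931/(-36711 + ((8401/4496)*(1/22405) + 4907/757)) = -39931/(-36711 + (8401/100732880 + 4907/757)) = -39931/(-36711 + 494302601717/76254790160) = -39931/(-2798895298962043/76254790160) = -39931*(-76254790160/2798895298962043) = 3044930025878960/2798895298962043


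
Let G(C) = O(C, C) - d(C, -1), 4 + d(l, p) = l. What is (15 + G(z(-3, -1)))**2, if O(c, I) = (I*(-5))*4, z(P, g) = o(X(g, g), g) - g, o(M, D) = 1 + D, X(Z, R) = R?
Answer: 4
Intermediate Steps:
d(l, p) = -4 + l
z(P, g) = 1 (z(P, g) = (1 + g) - g = 1)
O(c, I) = -20*I (O(c, I) = -5*I*4 = -20*I)
G(C) = 4 - 21*C (G(C) = -20*C - (-4 + C) = -20*C + (4 - C) = 4 - 21*C)
(15 + G(z(-3, -1)))**2 = (15 + (4 - 21*1))**2 = (15 + (4 - 21))**2 = (15 - 17)**2 = (-2)**2 = 4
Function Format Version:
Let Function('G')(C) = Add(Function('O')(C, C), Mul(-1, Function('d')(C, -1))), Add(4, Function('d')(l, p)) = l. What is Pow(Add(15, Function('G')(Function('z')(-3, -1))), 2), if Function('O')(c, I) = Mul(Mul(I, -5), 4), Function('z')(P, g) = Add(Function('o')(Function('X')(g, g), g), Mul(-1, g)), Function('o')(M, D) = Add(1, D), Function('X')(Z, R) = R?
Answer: 4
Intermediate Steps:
Function('d')(l, p) = Add(-4, l)
Function('z')(P, g) = 1 (Function('z')(P, g) = Add(Add(1, g), Mul(-1, g)) = 1)
Function('O')(c, I) = Mul(-20, I) (Function('O')(c, I) = Mul(Mul(-5, I), 4) = Mul(-20, I))
Function('G')(C) = Add(4, Mul(-21, C)) (Function('G')(C) = Add(Mul(-20, C), Mul(-1, Add(-4, C))) = Add(Mul(-20, C), Add(4, Mul(-1, C))) = Add(4, Mul(-21, C)))
Pow(Add(15, Function('G')(Function('z')(-3, -1))), 2) = Pow(Add(15, Add(4, Mul(-21, 1))), 2) = Pow(Add(15, Add(4, -21)), 2) = Pow(Add(15, -17), 2) = Pow(-2, 2) = 4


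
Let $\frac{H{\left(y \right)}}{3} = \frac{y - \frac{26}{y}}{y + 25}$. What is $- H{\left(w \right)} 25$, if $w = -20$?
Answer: $\frac{561}{2} \approx 280.5$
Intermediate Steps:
$H{\left(y \right)} = \frac{3 \left(y - \frac{26}{y}\right)}{25 + y}$ ($H{\left(y \right)} = 3 \frac{y - \frac{26}{y}}{y + 25} = 3 \frac{y - \frac{26}{y}}{25 + y} = \frac{3 \left(y - \frac{26}{y}\right)}{25 + y}$)
$- H{\left(w \right)} 25 = - \frac{3 \left(-26 + \left(-20\right)^{2}\right)}{\left(-20\right) \left(25 - 20\right)} 25 = - 3 \left(- \frac{1}{20}\right) \frac{1}{5} \left(-26 + 400\right) 25 = - 3 \left(- \frac{1}{20}\right) \frac{1}{5} \cdot 374 \cdot 25 = - \frac{\left(-561\right) 25}{50} = \left(-1\right) \left(- \frac{561}{2}\right) = \frac{561}{2}$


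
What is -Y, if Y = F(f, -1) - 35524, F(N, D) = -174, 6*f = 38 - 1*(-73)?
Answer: 35698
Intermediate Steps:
f = 37/2 (f = (38 - 1*(-73))/6 = (38 + 73)/6 = (⅙)*111 = 37/2 ≈ 18.500)
Y = -35698 (Y = -174 - 35524 = -35698)
-Y = -1*(-35698) = 35698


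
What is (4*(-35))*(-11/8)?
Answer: 385/2 ≈ 192.50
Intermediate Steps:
(4*(-35))*(-11/8) = -(-1540)/8 = -140*(-11/8) = 385/2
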